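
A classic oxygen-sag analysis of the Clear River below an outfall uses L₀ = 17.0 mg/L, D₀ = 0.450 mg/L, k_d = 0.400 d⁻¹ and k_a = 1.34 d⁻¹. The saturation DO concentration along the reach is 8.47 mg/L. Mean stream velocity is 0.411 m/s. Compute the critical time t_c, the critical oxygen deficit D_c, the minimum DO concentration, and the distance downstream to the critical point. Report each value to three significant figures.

t_c ≈ 1.22 d; D_c ≈ 3.12 mg/L; min DO ≈ 5.35 mg/L; x_c ≈ 43.2 km

At the critical point dD/dt = 0, so k_d L₀ e^(−k_d t) = k_a D. Substituting D(t) from the Streeter–Phelps equation and solving for t gives
t_c = ln[(k_a/k_d)(1 − D₀(k_a−k_d)/(k_d L₀))] / (k_a−k_d).
Here k_a−k_d = 0.9400 d⁻¹ and 1 − D₀(k_a−k_d)/(k_d L₀) = 1 − 0.450×0.9400/(0.400×17.0) = 0.9378, so
t_c = ln(3.350 × 0.9378) / 0.9400 = 1.145 / 0.9400 = 1.218 d.
L(t_c) = L₀ e^(−k_d t_c) = 17.0 × 0.6144 = 10.44 mg/L, and at the critical point k_a D_c = k_d L, so D_c = (0.400/1.34) × 10.44 = 3.118 mg/L.
Minimum DO = C_s − D_c = 8.47 − 3.118 = 5.352 mg/L.
x_c = v t_c = 0.411 m/s × 1.218 d × 86400 s/d = 43240 m ≈ 43.2 km.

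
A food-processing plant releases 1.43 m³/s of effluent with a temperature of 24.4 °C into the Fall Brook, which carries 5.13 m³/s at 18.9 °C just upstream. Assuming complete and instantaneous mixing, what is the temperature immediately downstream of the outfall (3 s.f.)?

Flow-weighted mixing: C = (Q_r C_r + Q_w C_w)/(Q_r + Q_w)
= (5.13×18.9 + 1.43×24.4)/(5.13 + 1.43) = 131.8/6.560 = 20.10 °C.

20.1 °C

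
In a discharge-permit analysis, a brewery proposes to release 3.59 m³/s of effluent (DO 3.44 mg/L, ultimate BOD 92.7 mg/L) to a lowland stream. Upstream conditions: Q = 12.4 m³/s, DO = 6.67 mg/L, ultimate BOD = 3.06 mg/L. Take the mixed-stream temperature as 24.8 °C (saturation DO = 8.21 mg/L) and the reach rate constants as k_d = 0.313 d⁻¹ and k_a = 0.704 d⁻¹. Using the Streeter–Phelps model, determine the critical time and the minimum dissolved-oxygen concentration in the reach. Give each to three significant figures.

Mixed DO = (12.4×6.67 + 3.59×3.44)/(12.4+3.59) = 95.06/15.99 = 5.945 mg/L.
Mixed L₀ = (12.4×3.06 + 3.59×92.7)/(15.99) = 370.7/15.99 = 23.19 mg/L.
Initial deficit D₀ = C_s − DO₀ = 8.21 − 5.945 = 2.265 mg/L.
t_c = (1/0.3910) ln[(0.704/0.313)(1 − 2.265×0.3910/(0.313×23.19))] = 2.558 × ln(1.975) = 1.740 d.
D_c = (0.313/0.704) × 23.19 × e^(−0.313×1.740) = 0.4446 × 23.19 × 0.5800 = 5.979 mg/L.
Minimum DO = 8.21 − 5.979 = 2.231 mg/L.

t_c ≈ 1.74 d; minimum DO ≈ 2.23 mg/L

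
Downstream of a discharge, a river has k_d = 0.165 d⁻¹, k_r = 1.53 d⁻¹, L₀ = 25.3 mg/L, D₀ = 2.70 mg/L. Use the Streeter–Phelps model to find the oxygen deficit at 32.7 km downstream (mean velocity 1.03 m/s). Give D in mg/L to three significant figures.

Travel time t = x/v = 32.7 km / (1.03 m/s) = 32700 m / 1.03 m/s = 31750 s = 0.3674 d.
k_d L₀/(k_r−k_d) = 0.165×25.3/(1.53−0.165) = 4.175/1.365 = 3.058 mg/L.
e^(−k_d t) = e^(−0.165×0.3674) = 0.9412; e^(−k_r t) = e^(−1.53×0.3674) = 0.5700.
D = 3.058 × (0.9412 − 0.5700) + 2.70 × 0.5700 = 1.135 + 1.539 = 2.674 mg/L.

D ≈ 2.67 mg/L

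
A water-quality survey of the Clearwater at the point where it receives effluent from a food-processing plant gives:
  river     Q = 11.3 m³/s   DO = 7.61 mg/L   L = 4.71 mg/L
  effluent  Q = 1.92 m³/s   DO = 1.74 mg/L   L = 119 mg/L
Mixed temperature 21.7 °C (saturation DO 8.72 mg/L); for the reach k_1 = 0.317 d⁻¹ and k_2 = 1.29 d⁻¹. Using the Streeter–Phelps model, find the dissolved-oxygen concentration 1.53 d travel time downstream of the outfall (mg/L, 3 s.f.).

DO ≈ 5.14 mg/L

Mixed DO = (11.3×7.61 + 1.92×1.74)/(11.3+1.92) = 89.33/13.22 = 6.757 mg/L.
Mixed L₀ = (11.3×4.71 + 1.92×119)/(13.22) = 281.7/13.22 = 21.31 mg/L.
Initial deficit D₀ = C_s − DO₀ = 8.72 − 6.757 = 1.963 mg/L.
D(1.53) = [0.317×21.31/(1.29−0.317)](e^(−0.317×1.53) − e^(−1.29×1.53)) + 1.963 e^(−1.29×1.53)
= 6.942 × (0.6157 − 0.1389) + 1.963 × 0.1389 = 3.582 mg/L.
DO = 8.72 − 3.582 = 5.138 mg/L.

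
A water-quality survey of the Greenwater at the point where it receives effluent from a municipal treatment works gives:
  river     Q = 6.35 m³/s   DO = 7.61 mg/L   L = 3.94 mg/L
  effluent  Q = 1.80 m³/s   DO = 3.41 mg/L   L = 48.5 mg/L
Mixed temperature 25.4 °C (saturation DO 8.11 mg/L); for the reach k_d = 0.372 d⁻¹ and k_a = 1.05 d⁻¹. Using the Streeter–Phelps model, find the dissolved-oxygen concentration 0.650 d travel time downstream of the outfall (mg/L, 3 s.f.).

DO ≈ 5.27 mg/L

Mixed DO = (6.35×7.61 + 1.80×3.41)/(6.35+1.80) = 54.46/8.150 = 6.682 mg/L.
Mixed L₀ = (6.35×3.94 + 1.80×48.5)/(8.150) = 112.3/8.150 = 13.78 mg/L.
Initial deficit D₀ = C_s − DO₀ = 8.11 − 6.682 = 1.428 mg/L.
D(0.650) = [0.372×13.78/(1.05−0.372)](e^(−0.372×0.650) − e^(−1.05×0.650)) + 1.428 e^(−1.05×0.650)
= 7.562 × (0.7852 − 0.5054) + 1.428 × 0.5054 = 2.838 mg/L.
DO = 8.11 − 2.838 = 5.272 mg/L.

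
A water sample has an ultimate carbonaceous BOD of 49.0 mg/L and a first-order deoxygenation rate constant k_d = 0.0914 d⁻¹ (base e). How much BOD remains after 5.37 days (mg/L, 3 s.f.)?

L_t = L₀ e^(−k_d t) = 49.0 × e^(−0.0914×5.37) = 49.0 × 0.6121 = 29.99 mg/L.

L ≈ 30.0 mg/L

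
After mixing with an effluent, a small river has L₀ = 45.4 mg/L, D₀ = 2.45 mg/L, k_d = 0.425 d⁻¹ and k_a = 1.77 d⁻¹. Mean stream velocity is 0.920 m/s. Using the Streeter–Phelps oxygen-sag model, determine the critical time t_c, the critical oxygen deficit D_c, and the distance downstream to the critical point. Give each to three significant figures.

At the critical point dD/dt = 0, so k_d L₀ e^(−k_d t) = k_a D. Substituting D(t) from the Streeter–Phelps equation and solving for t gives
t_c = ln[(k_a/k_d)(1 − D₀(k_a−k_d)/(k_d L₀))] / (k_a−k_d).
Here k_a−k_d = 1.345 d⁻¹ and 1 − D₀(k_a−k_d)/(k_d L₀) = 1 − 2.45×1.345/(0.425×45.4) = 0.8292, so
t_c = ln(4.165 × 0.8292) / 1.345 = 1.239 / 1.345 = 0.9215 d.
L(t_c) = L₀ e^(−k_d t_c) = 45.4 × 0.6760 = 30.69 mg/L, and at the critical point k_a D_c = k_d L, so D_c = (0.425/1.77) × 30.69 = 7.369 mg/L.
x_c = v t_c = 0.920 m/s × 0.9215 d × 86400 s/d = 73250 m ≈ 73.2 km.

t_c ≈ 0.921 d; D_c ≈ 7.37 mg/L; x_c ≈ 73.2 km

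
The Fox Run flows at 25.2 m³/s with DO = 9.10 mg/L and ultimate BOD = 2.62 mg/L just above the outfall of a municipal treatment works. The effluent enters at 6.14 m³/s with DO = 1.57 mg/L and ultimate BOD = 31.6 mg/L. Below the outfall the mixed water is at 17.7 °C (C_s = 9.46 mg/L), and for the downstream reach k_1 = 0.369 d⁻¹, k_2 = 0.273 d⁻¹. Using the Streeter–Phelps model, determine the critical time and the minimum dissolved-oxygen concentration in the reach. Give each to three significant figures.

Mixed DO = (25.2×9.10 + 6.14×1.57)/(25.2+6.14) = 239.0/31.34 = 7.625 mg/L.
Mixed L₀ = (25.2×2.62 + 6.14×31.6)/(31.34) = 260.0/31.34 = 8.298 mg/L.
Initial deficit D₀ = C_s − DO₀ = 9.46 − 7.625 = 1.835 mg/L.
t_c = (1/-0.09600) ln[(0.273/0.369)(1 − 1.835×-0.09600/(0.369×8.298))] = -10.42 × ln(0.7824) = 2.556 d.
D_c = (0.369/0.273) × 8.298 × e^(−0.369×2.556) = 1.352 × 8.298 × 0.3894 = 4.367 mg/L.
Minimum DO = 9.46 − 4.367 = 5.093 mg/L.

t_c ≈ 2.56 d; minimum DO ≈ 5.09 mg/L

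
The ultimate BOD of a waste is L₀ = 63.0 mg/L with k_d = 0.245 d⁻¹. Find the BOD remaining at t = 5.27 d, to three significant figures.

L_t = L₀ e^(−k_d t) = 63.0 × e^(−0.245×5.27) = 63.0 × 0.2750 = 17.32 mg/L.

L ≈ 17.3 mg/L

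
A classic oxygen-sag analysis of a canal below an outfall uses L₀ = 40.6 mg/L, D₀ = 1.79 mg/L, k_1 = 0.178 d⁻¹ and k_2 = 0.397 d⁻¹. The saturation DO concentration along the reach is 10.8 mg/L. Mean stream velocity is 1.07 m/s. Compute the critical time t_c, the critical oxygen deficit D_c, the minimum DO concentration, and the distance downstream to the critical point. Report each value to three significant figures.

t_c = [1/(k_2−k_1)] ln[(k_2/k_1)(1 − D₀(k_2−k_1)/(k_1 L₀))]
= [1/(0.397−0.178)] ln[(0.397/0.178)(1 − 1.79×0.2190/(0.178×40.6))]
= (1/0.2190) ln[2.230 × 0.9458] = 4.566 × ln(2.109) = 4.566 × 0.7464 = 3.408 d.
D_c = (k_1/k_2) L₀ e^(−k_1 t_c) = (0.178/0.397) × 40.6 × e^(−0.178×3.408) = 0.4484 × 40.6 × 0.5452 = 9.924 mg/L.
Minimum DO = C_s − D_c = 10.8 − 9.924 = 0.8759 mg/L.
x_c = v t_c = 1.07 m/s × 3.408 d × 86400 s/d = 315100 m ≈ 315 km.

t_c ≈ 3.41 d; D_c ≈ 9.92 mg/L; min DO ≈ 0.876 mg/L; x_c ≈ 315 km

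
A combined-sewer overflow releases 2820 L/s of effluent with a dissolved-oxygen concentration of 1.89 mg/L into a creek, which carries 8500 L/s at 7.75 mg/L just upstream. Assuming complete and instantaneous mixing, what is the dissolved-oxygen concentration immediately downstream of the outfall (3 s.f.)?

6.29 mg/L

Flow-weighted mixing: C = (Q_r C_r + Q_w C_w)/(Q_r + Q_w)
= (8500×7.75 + 2820×1.89)/(8500 + 2820) = 71200/11320 = 6.290 mg/L.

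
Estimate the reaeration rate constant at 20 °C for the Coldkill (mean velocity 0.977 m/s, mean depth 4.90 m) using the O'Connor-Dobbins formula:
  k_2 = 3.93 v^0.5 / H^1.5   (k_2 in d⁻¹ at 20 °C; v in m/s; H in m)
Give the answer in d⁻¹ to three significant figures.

k_2 ≈ 0.358 d⁻¹

k_2 = 3.93 × 0.977^0.5 / 4.90^1.5 = 3.93 × 0.9884 / 10.85 = 0.3581 d⁻¹.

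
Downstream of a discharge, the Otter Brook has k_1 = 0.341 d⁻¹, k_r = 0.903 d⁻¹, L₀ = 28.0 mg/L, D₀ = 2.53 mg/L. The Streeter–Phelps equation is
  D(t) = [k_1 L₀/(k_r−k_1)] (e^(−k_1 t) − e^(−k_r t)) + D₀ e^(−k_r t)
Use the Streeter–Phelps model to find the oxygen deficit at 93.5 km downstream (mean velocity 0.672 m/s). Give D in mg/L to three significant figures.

D ≈ 6.43 mg/L

Travel time t = x/v = 93.5 km / (0.672 m/s) = 93500 m / 0.672 m/s = 139100 s = 1.610 d.
k_1 L₀/(k_r−k_1) = 0.341×28.0/(0.903−0.341) = 9.548/0.5620 = 16.99 mg/L.
e^(−k_1 t) = e^(−0.341×1.610) = 0.5774; e^(−k_r t) = e^(−0.903×1.610) = 0.2336.
D = 16.99 × (0.5774 − 0.2336) + 2.53 × 0.2336 = 5.842 + 0.5910 = 6.433 mg/L.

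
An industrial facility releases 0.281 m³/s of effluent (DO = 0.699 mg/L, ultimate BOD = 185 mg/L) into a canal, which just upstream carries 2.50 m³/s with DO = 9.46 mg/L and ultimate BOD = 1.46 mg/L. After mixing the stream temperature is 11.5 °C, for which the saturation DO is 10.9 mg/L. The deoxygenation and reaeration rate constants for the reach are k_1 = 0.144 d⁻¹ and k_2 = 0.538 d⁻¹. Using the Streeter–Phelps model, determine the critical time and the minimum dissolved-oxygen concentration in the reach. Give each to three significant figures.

Mixed DO = (2.50×9.46 + 0.281×0.699)/(2.50+0.281) = 23.85/2.781 = 8.575 mg/L.
Mixed L₀ = (2.50×1.46 + 0.281×185)/(2.781) = 55.64/2.781 = 20.01 mg/L.
Initial deficit D₀ = C_s − DO₀ = 10.9 − 8.575 = 2.325 mg/L.
t_c = (1/0.3940) ln[(0.538/0.144)(1 − 2.325×0.3940/(0.144×20.01))] = 2.538 × ln(2.548) = 2.374 d.
D_c = (0.144/0.538) × 20.01 × e^(−0.144×2.374) = 0.2677 × 20.01 × 0.7105 = 3.804 mg/L.
Minimum DO = 10.9 − 3.804 = 7.096 mg/L.

t_c ≈ 2.37 d; minimum DO ≈ 7.10 mg/L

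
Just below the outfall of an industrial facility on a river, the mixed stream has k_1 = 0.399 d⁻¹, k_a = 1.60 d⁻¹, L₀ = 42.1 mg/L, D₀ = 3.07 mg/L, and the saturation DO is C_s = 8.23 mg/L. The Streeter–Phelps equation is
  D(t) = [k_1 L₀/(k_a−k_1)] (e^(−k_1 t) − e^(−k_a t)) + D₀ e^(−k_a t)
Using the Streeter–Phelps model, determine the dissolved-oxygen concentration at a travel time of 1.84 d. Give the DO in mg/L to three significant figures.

k_1 L₀/(k_a−k_1) = 0.399×42.1/(1.60−0.399) = 16.80/1.201 = 13.99 mg/L.
e^(−k_1 t) = e^(−0.399×1.840) = 0.4799; e^(−k_a t) = e^(−1.60×1.840) = 0.05265.
D = 13.99 × (0.4799 − 0.05265) + 3.07 × 0.05265 = 5.976 + 0.1616 = 6.137 mg/L.
DO = C_s − D = 8.23 − 6.137 = 2.093 mg/L.

DO ≈ 2.09 mg/L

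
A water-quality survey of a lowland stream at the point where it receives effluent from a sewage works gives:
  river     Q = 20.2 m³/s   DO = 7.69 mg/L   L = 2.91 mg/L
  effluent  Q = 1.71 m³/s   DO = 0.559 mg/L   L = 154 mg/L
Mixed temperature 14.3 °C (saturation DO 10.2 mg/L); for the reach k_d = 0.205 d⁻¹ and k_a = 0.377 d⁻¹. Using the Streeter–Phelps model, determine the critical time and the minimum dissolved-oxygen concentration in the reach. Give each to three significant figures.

Mixed DO = (20.2×7.69 + 1.71×0.559)/(20.2+1.71) = 156.3/21.91 = 7.133 mg/L.
Mixed L₀ = (20.2×2.91 + 1.71×154)/(21.91) = 322.1/21.91 = 14.70 mg/L.
Initial deficit D₀ = C_s − DO₀ = 10.2 − 7.133 = 3.067 mg/L.
t_c = (1/0.1720) ln[(0.377/0.205)(1 − 3.067×0.1720/(0.205×14.70))] = 5.814 × ln(1.517) = 2.424 d.
D_c = (0.205/0.377) × 14.70 × e^(−0.205×2.424) = 0.5438 × 14.70 × 0.6085 = 4.864 mg/L.
Minimum DO = 10.2 − 4.864 = 5.336 mg/L.

t_c ≈ 2.42 d; minimum DO ≈ 5.34 mg/L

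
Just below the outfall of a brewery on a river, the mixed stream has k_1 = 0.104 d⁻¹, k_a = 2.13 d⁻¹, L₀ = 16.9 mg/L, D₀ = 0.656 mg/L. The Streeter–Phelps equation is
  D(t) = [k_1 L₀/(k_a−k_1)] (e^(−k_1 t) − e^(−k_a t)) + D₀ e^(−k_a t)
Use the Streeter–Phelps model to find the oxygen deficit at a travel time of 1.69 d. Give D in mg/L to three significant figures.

k_1 L₀/(k_a−k_1) = 0.104×16.9/(2.13−0.104) = 1.758/2.026 = 0.8675 mg/L.
e^(−k_1 t) = e^(−0.104×1.690) = 0.8388; e^(−k_a t) = e^(−2.13×1.690) = 0.02733.
D = 0.8675 × (0.8388 − 0.02733) + 0.656 × 0.02733 = 0.7040 + 0.01793 = 0.7219 mg/L.

D ≈ 0.722 mg/L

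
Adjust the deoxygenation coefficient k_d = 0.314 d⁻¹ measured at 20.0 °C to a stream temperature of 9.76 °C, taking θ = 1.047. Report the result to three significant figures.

k_d ≈ 0.196 d⁻¹

k_d(T₂) = k_d(T₁) · θ^(T₂−T₁) = 0.314 × 1.047^(9.76−20.0)
= 0.314 × 1.047^-10.2 = 0.314 × 0.6248 = 0.1962 d⁻¹.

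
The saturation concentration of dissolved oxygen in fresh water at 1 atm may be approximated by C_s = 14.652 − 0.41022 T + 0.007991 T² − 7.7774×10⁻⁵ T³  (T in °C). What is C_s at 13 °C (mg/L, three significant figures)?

C_s = 14.652 − 0.41022×13 + 0.007991×13² − 7.7774×10⁻⁵×13³ = 10.50 mg/L.

C_s ≈ 10.5 mg/L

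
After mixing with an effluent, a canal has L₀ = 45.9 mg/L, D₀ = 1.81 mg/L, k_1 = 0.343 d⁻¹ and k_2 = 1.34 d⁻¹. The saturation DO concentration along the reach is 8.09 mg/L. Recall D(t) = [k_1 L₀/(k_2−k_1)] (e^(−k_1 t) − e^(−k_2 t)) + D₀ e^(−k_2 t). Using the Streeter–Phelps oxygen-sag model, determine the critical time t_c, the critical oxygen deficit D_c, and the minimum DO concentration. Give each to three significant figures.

t_c ≈ 1.24 d; D_c ≈ 7.67 mg/L; min DO ≈ 0.424 mg/L

t_c = [1/(k_2−k_1)] ln[(k_2/k_1)(1 − D₀(k_2−k_1)/(k_1 L₀))]
= [1/(1.34−0.343)] ln[(1.34/0.343)(1 − 1.81×0.9970/(0.343×45.9))]
= (1/0.9970) ln[3.907 × 0.8854] = 1.003 × ln(3.459) = 1.003 × 1.241 = 1.245 d.
D_c = (k_1/k_2) L₀ e^(−k_1 t_c) = (0.343/1.34) × 45.9 × e^(−0.343×1.245) = 0.2560 × 45.9 × 0.6525 = 7.666 mg/L.
Minimum DO = C_s − D_c = 8.09 − 7.666 = 0.4236 mg/L.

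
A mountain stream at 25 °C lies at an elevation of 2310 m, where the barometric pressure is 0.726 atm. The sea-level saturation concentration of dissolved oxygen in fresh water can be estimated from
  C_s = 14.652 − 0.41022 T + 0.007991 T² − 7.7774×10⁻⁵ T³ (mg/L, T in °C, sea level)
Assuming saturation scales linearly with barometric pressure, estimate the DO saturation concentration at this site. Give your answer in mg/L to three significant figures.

At sea level: C_s = 14.652 − 0.41022×25 + 0.007991×25² − 7.7774×10⁻⁵×25³ = 8.176 mg/L.
Pressure correction: C_s' = 8.176 × 0.726 = 5.936 mg/L.

C_s ≈ 5.94 mg/L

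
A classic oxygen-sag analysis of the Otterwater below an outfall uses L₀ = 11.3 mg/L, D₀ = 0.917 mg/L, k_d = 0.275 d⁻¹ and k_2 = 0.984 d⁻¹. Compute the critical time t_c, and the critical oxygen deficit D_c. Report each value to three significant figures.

t_c ≈ 1.47 d; D_c ≈ 2.11 mg/L

With k_2/k_d = 3.578 and 1 − D₀(k_2−k_d)/(k_d L₀) = 0.7908,
t_c = ln(3.578 × 0.7908) / (0.984 − 0.275) = ln(2.830) / 0.7090 = 1.040/0.7090 = 1.467 d.
D_c = (k_d/k_2) L₀ e^(−k_d t_c) = (0.275/0.984) × 11.3 × e^(−0.275×1.467) = 0.2795 × 11.3 × 0.6680 = 2.110 mg/L.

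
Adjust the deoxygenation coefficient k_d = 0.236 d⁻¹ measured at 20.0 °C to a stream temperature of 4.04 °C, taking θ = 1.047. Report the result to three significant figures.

k_d ≈ 0.113 d⁻¹

k_d(T₂) = k_d(T₁) · θ^(T₂−T₁) = 0.236 × 1.047^(4.04−20.0)
= 0.236 × 1.047^-16.0 = 0.236 × 0.4805 = 0.1134 d⁻¹.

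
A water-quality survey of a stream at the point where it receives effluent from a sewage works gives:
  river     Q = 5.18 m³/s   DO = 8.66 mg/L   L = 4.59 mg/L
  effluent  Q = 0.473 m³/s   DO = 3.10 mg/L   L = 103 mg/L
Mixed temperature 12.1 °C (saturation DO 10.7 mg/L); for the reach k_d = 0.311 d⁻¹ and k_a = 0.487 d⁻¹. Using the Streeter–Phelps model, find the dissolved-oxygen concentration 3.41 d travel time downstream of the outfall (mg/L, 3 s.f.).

Mixed DO = (5.18×8.66 + 0.473×3.10)/(5.18+0.473) = 46.33/5.653 = 8.195 mg/L.
Mixed L₀ = (5.18×4.59 + 0.473×103)/(5.653) = 72.50/5.653 = 12.82 mg/L.
Initial deficit D₀ = C_s − DO₀ = 10.7 − 8.195 = 2.505 mg/L.
D(3.41) = [0.311×12.82/(0.487−0.311)](e^(−0.311×3.41) − e^(−0.487×3.41)) + 2.505 e^(−0.487×3.41)
= 22.66 × (0.3463 − 0.1900) + 2.505 × 0.1900 = 4.017 mg/L.
DO = 10.7 − 4.017 = 6.683 mg/L.

DO ≈ 6.68 mg/L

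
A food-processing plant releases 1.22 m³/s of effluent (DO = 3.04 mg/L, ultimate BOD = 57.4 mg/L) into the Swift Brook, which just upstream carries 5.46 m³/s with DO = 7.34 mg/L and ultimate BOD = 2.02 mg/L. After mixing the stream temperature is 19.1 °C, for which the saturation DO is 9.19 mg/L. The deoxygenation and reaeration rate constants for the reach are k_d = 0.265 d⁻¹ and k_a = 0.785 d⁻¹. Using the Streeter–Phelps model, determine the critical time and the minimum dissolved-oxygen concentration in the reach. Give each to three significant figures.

Mixed DO = (5.46×7.34 + 1.22×3.04)/(5.46+1.22) = 43.79/6.680 = 6.555 mg/L.
Mixed L₀ = (5.46×2.02 + 1.22×57.4)/(6.680) = 81.06/6.680 = 12.13 mg/L.
Initial deficit D₀ = C_s − DO₀ = 9.19 − 6.555 = 2.635 mg/L.
t_c = (1/0.5200) ln[(0.785/0.265)(1 − 2.635×0.5200/(0.265×12.13))] = 1.923 × ln(1.700) = 1.020 d.
D_c = (0.265/0.785) × 12.13 × e^(−0.265×1.020) = 0.3376 × 12.13 × 0.7631 = 3.126 mg/L.
Minimum DO = 9.19 − 3.126 = 6.064 mg/L.

t_c ≈ 1.02 d; minimum DO ≈ 6.06 mg/L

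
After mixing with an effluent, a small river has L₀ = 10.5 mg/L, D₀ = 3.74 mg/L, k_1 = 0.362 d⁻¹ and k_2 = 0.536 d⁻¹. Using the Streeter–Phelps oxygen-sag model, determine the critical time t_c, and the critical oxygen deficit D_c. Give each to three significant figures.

t_c ≈ 1.18 d; D_c ≈ 4.63 mg/L

With k_2/k_1 = 1.481 and 1 − D₀(k_2−k_1)/(k_1 L₀) = 0.8288,
t_c = ln(1.481 × 0.8288) / (0.536 − 0.362) = ln(1.227) / 0.1740 = 0.2047/0.1740 = 1.176 d.
L(t_c) = L₀ e^(−k_1 t_c) = 10.5 × 0.6532 = 6.859 mg/L, and at the critical point k_2 D_c = k_1 L, so D_c = (0.362/0.536) × 6.859 = 4.632 mg/L.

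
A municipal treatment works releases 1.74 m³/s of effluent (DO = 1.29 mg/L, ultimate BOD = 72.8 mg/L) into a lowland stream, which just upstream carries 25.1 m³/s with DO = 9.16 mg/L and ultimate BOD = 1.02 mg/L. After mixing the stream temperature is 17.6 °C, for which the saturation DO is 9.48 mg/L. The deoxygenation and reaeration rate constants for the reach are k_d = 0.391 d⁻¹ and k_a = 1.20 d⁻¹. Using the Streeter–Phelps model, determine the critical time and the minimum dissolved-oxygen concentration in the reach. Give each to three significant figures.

Mixed DO = (25.1×9.16 + 1.74×1.29)/(25.1+1.74) = 232.2/26.84 = 8.650 mg/L.
Mixed L₀ = (25.1×1.02 + 1.74×72.8)/(26.84) = 152.3/26.84 = 5.673 mg/L.
Initial deficit D₀ = C_s − DO₀ = 9.48 − 8.650 = 0.8302 mg/L.
t_c = (1/0.8090) ln[(1.20/0.391)(1 − 0.8302×0.8090/(0.391×5.673))] = 1.236 × ln(2.140) = 0.9403 d.
D_c = (0.391/1.20) × 5.673 × e^(−0.391×0.9403) = 0.3258 × 5.673 × 0.6923 = 1.280 mg/L.
Minimum DO = 9.48 − 1.280 = 8.200 mg/L.

t_c ≈ 0.940 d; minimum DO ≈ 8.20 mg/L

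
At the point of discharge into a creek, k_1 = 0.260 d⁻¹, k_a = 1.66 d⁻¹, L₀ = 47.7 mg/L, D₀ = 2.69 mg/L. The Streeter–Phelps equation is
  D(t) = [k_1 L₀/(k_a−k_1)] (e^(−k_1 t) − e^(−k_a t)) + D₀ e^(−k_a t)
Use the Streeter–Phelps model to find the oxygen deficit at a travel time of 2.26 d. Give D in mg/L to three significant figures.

D ≈ 4.78 mg/L

k_1 L₀/(k_a−k_1) = 0.260×47.7/(1.66−0.260) = 12.40/1.400 = 8.859 mg/L.
e^(−k_1 t) = e^(−0.260×2.260) = 0.5557; e^(−k_a t) = e^(−1.66×2.260) = 0.02348.
D = 8.859 × (0.5557 − 0.02348) + 2.69 × 0.02348 = 4.714 + 0.06316 = 4.778 mg/L.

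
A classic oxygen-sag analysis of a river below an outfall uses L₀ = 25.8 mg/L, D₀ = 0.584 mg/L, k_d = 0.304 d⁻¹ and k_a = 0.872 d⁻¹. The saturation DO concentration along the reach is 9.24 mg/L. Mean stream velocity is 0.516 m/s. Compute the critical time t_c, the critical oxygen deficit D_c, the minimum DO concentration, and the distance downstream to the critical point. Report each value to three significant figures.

t_c ≈ 1.78 d; D_c ≈ 5.24 mg/L; min DO ≈ 4.00 mg/L; x_c ≈ 79.3 km

At the critical point dD/dt = 0, so k_d L₀ e^(−k_d t) = k_a D. Substituting D(t) from the Streeter–Phelps equation and solving for t gives
t_c = ln[(k_a/k_d)(1 − D₀(k_a−k_d)/(k_d L₀))] / (k_a−k_d).
Here k_a−k_d = 0.5680 d⁻¹ and 1 − D₀(k_a−k_d)/(k_d L₀) = 1 − 0.584×0.5680/(0.304×25.8) = 0.9577, so
t_c = ln(2.868 × 0.9577) / 0.5680 = 1.011 / 0.5680 = 1.779 d.
D_c = (k_d/k_a) L₀ e^(−k_d t_c) = (0.304/0.872) × 25.8 × e^(−0.304×1.779) = 0.3486 × 25.8 × 0.5822 = 5.237 mg/L.
Minimum DO = C_s − D_c = 9.24 − 5.237 = 4.003 mg/L.
x_c = v t_c = 0.516 m/s × 1.779 d × 86400 s/d = 79320 m ≈ 79.3 km.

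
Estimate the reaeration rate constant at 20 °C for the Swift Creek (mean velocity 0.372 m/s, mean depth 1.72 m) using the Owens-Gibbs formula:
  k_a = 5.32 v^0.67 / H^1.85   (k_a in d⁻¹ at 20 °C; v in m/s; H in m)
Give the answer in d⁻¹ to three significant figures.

k_a ≈ 1.01 d⁻¹

k_a = 5.32 × 0.372^0.67 / 1.72^1.85 = 5.32 × 0.5155 / 2.727 = 1.006 d⁻¹.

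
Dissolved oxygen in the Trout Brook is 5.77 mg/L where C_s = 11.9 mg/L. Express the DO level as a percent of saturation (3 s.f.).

48.5 % saturation

% saturation = C/C_s × 100 = 5.77/11.9 × 100 = 48.5 %.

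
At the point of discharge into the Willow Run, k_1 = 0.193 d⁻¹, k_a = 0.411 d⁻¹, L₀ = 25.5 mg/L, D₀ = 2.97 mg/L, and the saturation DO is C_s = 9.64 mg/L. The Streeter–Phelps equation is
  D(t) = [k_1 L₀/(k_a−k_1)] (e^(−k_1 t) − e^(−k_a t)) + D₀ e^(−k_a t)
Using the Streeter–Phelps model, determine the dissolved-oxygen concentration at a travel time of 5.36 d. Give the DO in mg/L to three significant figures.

k_1 L₀/(k_a−k_1) = 0.193×25.5/(0.411−0.193) = 4.921/0.2180 = 22.58 mg/L.
e^(−k_1 t) = e^(−0.193×5.360) = 0.3554; e^(−k_a t) = e^(−0.411×5.360) = 0.1105.
D = 22.58 × (0.3554 − 0.1105) + 2.97 × 0.1105 = 5.530 + 0.3281 = 5.858 mg/L.
DO = C_s − D = 9.64 − 5.858 = 3.782 mg/L.

DO ≈ 3.78 mg/L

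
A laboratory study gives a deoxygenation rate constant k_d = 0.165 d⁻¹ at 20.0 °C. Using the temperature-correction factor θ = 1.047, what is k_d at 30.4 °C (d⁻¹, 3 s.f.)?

k_d ≈ 0.266 d⁻¹

k_d(T₂) = k_d(T₁) · θ^(T₂−T₁) = 0.165 × 1.047^(30.4−20.0)
= 0.165 × 1.047^10.4 = 0.165 × 1.612 = 0.2660 d⁻¹.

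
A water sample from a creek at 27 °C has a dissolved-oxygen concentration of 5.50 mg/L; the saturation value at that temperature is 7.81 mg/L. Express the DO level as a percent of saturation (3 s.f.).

70.4 % saturation

% saturation = C/C_s × 100 = 5.50/7.81 × 100 = 70.4 %.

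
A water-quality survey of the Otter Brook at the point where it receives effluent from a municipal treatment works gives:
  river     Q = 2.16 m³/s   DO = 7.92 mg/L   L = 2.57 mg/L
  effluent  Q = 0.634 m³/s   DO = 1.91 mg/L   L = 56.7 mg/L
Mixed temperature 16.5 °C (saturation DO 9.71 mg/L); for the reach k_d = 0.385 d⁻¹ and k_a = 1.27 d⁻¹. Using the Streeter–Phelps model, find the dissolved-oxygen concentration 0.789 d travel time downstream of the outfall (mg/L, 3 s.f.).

DO ≈ 6.16 mg/L

Mixed DO = (2.16×7.92 + 0.634×1.91)/(2.16+0.634) = 18.32/2.794 = 6.556 mg/L.
Mixed L₀ = (2.16×2.57 + 0.634×56.7)/(2.794) = 41.50/2.794 = 14.85 mg/L.
Initial deficit D₀ = C_s − DO₀ = 9.71 − 6.556 = 3.154 mg/L.
D(0.789) = [0.385×14.85/(1.27−0.385)](e^(−0.385×0.789) − e^(−1.27×0.789)) + 3.154 e^(−1.27×0.789)
= 6.461 × (0.7380 − 0.3671) + 3.154 × 0.3671 = 3.554 mg/L.
DO = 9.71 − 3.554 = 6.156 mg/L.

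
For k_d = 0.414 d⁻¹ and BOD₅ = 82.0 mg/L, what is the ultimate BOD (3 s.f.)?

L₀ ≈ 93.8 mg/L

BOD₅ = L₀(1 − e^(−5k_d)) ⇒ L₀ = BOD₅ / (1 − e^(−5×0.414))
= 82.0 / (1 − 0.1262) = 82.0 / 0.8738 = 93.84 mg/L.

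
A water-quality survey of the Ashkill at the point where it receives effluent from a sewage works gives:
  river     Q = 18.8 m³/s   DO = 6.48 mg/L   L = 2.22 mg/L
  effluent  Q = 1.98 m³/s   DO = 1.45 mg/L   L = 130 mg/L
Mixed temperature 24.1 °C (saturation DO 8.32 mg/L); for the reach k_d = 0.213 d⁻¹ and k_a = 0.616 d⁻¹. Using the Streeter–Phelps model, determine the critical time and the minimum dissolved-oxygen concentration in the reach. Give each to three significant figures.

t_c ≈ 1.73 d; minimum DO ≈ 4.88 mg/L

Mixed DO = (18.8×6.48 + 1.98×1.45)/(18.8+1.98) = 124.7/20.78 = 6.001 mg/L.
Mixed L₀ = (18.8×2.22 + 1.98×130)/(20.78) = 299.1/20.78 = 14.40 mg/L.
Initial deficit D₀ = C_s − DO₀ = 8.32 − 6.001 = 2.319 mg/L.
t_c = (1/0.4030) ln[(0.616/0.213)(1 − 2.319×0.4030/(0.213×14.40))] = 2.481 × ln(2.010) = 1.733 d.
D_c = (0.213/0.616) × 14.40 × e^(−0.213×1.733) = 0.3458 × 14.40 × 0.6914 = 3.441 mg/L.
Minimum DO = 8.32 − 3.441 = 4.879 mg/L.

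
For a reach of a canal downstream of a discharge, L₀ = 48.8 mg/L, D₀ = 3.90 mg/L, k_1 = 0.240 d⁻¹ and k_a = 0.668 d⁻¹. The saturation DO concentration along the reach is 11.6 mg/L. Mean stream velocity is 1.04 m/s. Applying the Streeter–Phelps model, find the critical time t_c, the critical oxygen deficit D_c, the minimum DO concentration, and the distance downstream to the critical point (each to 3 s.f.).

At the critical point dD/dt = 0, so k_1 L₀ e^(−k_1 t) = k_a D. Substituting D(t) from the Streeter–Phelps equation and solving for t gives
t_c = ln[(k_a/k_1)(1 − D₀(k_a−k_1)/(k_1 L₀))] / (k_a−k_1).
Here k_a−k_1 = 0.4280 d⁻¹ and 1 − D₀(k_a−k_1)/(k_1 L₀) = 1 − 3.90×0.4280/(0.240×48.8) = 0.8575, so
t_c = ln(2.783 × 0.8575) / 0.4280 = 0.8699 / 0.4280 = 2.032 d.
D_c = (k_1/k_a) L₀ e^(−k_1 t_c) = (0.240/0.668) × 48.8 × e^(−0.240×2.032) = 0.3593 × 48.8 × 0.6140 = 10.76 mg/L.
Minimum DO = C_s − D_c = 11.6 − 10.76 = 0.8351 mg/L.
x_c = v t_c = 1.04 m/s × 2.032 d × 86400 s/d = 182600 m ≈ 183 km.

t_c ≈ 2.03 d; D_c ≈ 10.8 mg/L; min DO ≈ 0.835 mg/L; x_c ≈ 183 km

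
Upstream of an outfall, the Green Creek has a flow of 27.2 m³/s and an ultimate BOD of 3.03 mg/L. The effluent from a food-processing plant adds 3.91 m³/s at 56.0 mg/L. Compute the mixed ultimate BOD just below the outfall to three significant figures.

9.69 mg/L

Flow-weighted mixing: C = (Q_r C_r + Q_w C_w)/(Q_r + Q_w)
= (27.2×3.03 + 3.91×56.0)/(27.2 + 3.91) = 301.4/31.11 = 9.687 mg/L.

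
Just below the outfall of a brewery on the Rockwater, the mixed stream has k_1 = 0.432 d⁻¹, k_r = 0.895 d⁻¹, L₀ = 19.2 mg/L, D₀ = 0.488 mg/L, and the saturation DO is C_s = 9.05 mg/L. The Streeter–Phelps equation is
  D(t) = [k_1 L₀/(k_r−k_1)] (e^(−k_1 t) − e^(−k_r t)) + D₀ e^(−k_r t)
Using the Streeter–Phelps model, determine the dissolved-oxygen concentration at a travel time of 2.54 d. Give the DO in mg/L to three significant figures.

k_1 L₀/(k_r−k_1) = 0.432×19.2/(0.895−0.432) = 8.294/0.4630 = 17.91 mg/L.
e^(−k_1 t) = e^(−0.432×2.540) = 0.3338; e^(−k_r t) = e^(−0.895×2.540) = 0.1030.
D = 17.91 × (0.3338 − 0.1030) + 0.488 × 0.1030 = 4.135 + 0.05025 = 4.185 mg/L.
DO = C_s − D = 9.05 − 4.185 = 4.865 mg/L.

DO ≈ 4.86 mg/L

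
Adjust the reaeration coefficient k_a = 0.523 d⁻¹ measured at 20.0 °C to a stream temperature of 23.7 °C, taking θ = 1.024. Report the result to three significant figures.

k_a(T₂) = k_a(T₁) · θ^(T₂−T₁) = 0.523 × 1.024^(23.7−20.0)
= 0.523 × 1.024^3.70 = 0.523 × 1.092 = 0.5710 d⁻¹.

k_a ≈ 0.571 d⁻¹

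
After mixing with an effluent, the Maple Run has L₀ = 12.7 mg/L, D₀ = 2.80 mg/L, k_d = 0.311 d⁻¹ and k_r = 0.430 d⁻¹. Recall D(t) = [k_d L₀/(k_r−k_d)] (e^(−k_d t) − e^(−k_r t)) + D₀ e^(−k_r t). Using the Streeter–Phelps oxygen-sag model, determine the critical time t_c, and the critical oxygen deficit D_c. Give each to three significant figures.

t_c ≈ 1.98 d; D_c ≈ 4.96 mg/L

With k_r/k_d = 1.383 and 1 − D₀(k_r−k_d)/(k_d L₀) = 0.9156,
t_c = ln(1.383 × 0.9156) / (0.430 − 0.311) = ln(1.266) / 0.1190 = 0.2359/0.1190 = 1.982 d.
D_c = (k_d/k_r) L₀ e^(−k_d t_c) = (0.311/0.430) × 12.7 × e^(−0.311×1.982) = 0.7233 × 12.7 × 0.5399 = 4.959 mg/L.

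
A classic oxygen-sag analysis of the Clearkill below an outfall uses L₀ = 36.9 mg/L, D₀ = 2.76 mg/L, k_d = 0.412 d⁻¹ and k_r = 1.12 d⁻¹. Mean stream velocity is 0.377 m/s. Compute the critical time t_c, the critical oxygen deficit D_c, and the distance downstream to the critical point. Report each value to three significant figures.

t_c ≈ 1.22 d; D_c ≈ 8.22 mg/L; x_c ≈ 39.7 km

At the critical point dD/dt = 0, so k_d L₀ e^(−k_d t) = k_r D. Substituting D(t) from the Streeter–Phelps equation and solving for t gives
t_c = ln[(k_r/k_d)(1 − D₀(k_r−k_d)/(k_d L₀))] / (k_r−k_d).
Here k_r−k_d = 0.7080 d⁻¹ and 1 − D₀(k_r−k_d)/(k_d L₀) = 1 − 2.76×0.7080/(0.412×36.9) = 0.8715, so
t_c = ln(2.718 × 0.8715) / 0.7080 = 0.8625 / 0.7080 = 1.218 d.
D_c = (k_d/k_r) L₀ e^(−k_d t_c) = (0.412/1.12) × 36.9 × e^(−0.412×1.218) = 0.3679 × 36.9 × 0.6054 = 8.217 mg/L.
x_c = v t_c = 0.377 m/s × 1.218 d × 86400 s/d = 39680 m ≈ 39.7 km.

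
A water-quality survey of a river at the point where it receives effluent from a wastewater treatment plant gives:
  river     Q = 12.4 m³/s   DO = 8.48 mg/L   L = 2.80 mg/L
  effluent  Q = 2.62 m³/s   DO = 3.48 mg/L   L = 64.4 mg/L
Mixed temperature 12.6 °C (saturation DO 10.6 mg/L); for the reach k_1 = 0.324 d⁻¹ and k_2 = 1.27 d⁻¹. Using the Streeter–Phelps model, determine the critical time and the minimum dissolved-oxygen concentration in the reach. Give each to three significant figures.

Mixed DO = (12.4×8.48 + 2.62×3.48)/(12.4+2.62) = 114.3/15.02 = 7.608 mg/L.
Mixed L₀ = (12.4×2.80 + 2.62×64.4)/(15.02) = 203.4/15.02 = 13.55 mg/L.
Initial deficit D₀ = C_s − DO₀ = 10.6 − 7.608 = 2.992 mg/L.
t_c = (1/0.9460) ln[(1.27/0.324)(1 − 2.992×0.9460/(0.324×13.55))] = 1.057 × ln(1.392) = 0.3493 d.
D_c = (0.324/1.27) × 13.55 × e^(−0.324×0.3493) = 0.2551 × 13.55 × 0.8930 = 3.086 mg/L.
Minimum DO = 10.6 − 3.086 = 7.514 mg/L.

t_c ≈ 0.349 d; minimum DO ≈ 7.51 mg/L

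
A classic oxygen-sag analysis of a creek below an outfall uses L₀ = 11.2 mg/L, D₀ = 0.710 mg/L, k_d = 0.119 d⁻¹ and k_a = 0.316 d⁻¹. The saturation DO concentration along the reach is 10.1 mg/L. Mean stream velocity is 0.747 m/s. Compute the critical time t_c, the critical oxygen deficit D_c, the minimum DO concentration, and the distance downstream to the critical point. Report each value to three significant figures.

t_c ≈ 4.39 d; D_c ≈ 2.50 mg/L; min DO ≈ 7.60 mg/L; x_c ≈ 284 km

At the critical point dD/dt = 0, so k_d L₀ e^(−k_d t) = k_a D. Substituting D(t) from the Streeter–Phelps equation and solving for t gives
t_c = ln[(k_a/k_d)(1 − D₀(k_a−k_d)/(k_d L₀))] / (k_a−k_d).
Here k_a−k_d = 0.1970 d⁻¹ and 1 − D₀(k_a−k_d)/(k_d L₀) = 1 − 0.710×0.1970/(0.119×11.2) = 0.8951, so
t_c = ln(2.655 × 0.8951) / 0.1970 = 0.8657 / 0.1970 = 4.395 d.
D_c = (k_d/k_a) L₀ e^(−k_d t_c) = (0.119/0.316) × 11.2 × e^(−0.119×4.395) = 0.3766 × 11.2 × 0.5928 = 2.500 mg/L.
Minimum DO = C_s − D_c = 10.1 − 2.500 = 7.600 mg/L.
x_c = v t_c = 0.747 m/s × 4.395 d × 86400 s/d = 283600 m ≈ 284 km.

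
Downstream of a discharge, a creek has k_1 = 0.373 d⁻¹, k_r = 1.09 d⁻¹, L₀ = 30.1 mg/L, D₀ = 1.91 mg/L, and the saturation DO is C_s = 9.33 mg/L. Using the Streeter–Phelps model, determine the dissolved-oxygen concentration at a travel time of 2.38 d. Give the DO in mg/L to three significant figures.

k_1 L₀/(k_r−k_1) = 0.373×30.1/(1.09−0.373) = 11.23/0.7170 = 15.66 mg/L.
e^(−k_1 t) = e^(−0.373×2.380) = 0.4116; e^(−k_r t) = e^(−1.09×2.380) = 0.07471.
D = 15.66 × (0.4116 − 0.07471) + 1.91 × 0.07471 = 5.275 + 0.1427 = 5.418 mg/L.
DO = C_s − D = 9.33 − 5.418 = 3.912 mg/L.

DO ≈ 3.91 mg/L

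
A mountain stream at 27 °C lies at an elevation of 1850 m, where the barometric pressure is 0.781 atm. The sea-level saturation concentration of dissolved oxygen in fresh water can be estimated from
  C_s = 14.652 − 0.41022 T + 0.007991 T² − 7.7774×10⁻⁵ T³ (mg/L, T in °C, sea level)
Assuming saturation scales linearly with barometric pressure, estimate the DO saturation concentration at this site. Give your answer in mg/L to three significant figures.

C_s ≈ 6.15 mg/L

At sea level: C_s = 14.652 − 0.41022×27 + 0.007991×27² − 7.7774×10⁻⁵×27³ = 7.871 mg/L.
Pressure correction: C_s' = 7.871 × 0.781 = 6.147 mg/L.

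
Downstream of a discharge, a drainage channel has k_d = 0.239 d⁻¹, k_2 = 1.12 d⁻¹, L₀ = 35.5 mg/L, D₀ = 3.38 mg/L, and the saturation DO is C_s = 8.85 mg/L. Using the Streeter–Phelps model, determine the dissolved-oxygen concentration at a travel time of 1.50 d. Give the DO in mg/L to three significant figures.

DO ≈ 3.29 mg/L

k_d L₀/(k_2−k_d) = 0.239×35.5/(1.12−0.239) = 8.484/0.8810 = 9.631 mg/L.
e^(−k_d t) = e^(−0.239×1.500) = 0.6987; e^(−k_2 t) = e^(−1.12×1.500) = 0.1864.
D = 9.631 × (0.6987 − 0.1864) + 3.38 × 0.1864 = 4.934 + 0.6299 = 5.564 mg/L.
DO = C_s − D = 8.85 − 5.564 = 3.286 mg/L.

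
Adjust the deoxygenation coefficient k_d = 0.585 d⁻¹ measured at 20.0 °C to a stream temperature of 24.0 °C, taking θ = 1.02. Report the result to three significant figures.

k_d(T₂) = k_d(T₁) · θ^(T₂−T₁) = 0.585 × 1.02^(24.0−20.0)
= 0.585 × 1.02^4.00 = 0.585 × 1.082 = 0.6332 d⁻¹.

k_d ≈ 0.633 d⁻¹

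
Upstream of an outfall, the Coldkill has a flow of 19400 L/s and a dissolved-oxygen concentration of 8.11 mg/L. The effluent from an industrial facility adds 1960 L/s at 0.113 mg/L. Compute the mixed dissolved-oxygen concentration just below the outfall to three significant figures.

Flow-weighted mixing: C = (Q_r C_r + Q_w C_w)/(Q_r + Q_w)
= (19400×8.11 + 1960×0.113)/(19400 + 1960) = 157600/21360 = 7.376 mg/L.

7.38 mg/L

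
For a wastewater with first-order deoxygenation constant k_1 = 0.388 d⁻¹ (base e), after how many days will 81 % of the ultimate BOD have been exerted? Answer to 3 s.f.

y/L₀ = 1 − e^(−k_1 t) = 0.81 ⇒ e^(−k_1 t) = 0.190
t = −ln(0.190) / 0.388 = 1.661 / 0.388 = 4.280 d.

t ≈ 4.28 d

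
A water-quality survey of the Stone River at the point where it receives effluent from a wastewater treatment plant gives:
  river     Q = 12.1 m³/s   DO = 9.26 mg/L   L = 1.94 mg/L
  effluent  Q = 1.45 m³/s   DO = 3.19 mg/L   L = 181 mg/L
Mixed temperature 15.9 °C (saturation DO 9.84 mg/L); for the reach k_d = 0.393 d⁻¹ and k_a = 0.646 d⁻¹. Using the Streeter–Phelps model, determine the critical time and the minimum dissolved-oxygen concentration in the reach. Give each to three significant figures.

Mixed DO = (12.1×9.26 + 1.45×3.19)/(12.1+1.45) = 116.7/13.55 = 8.610 mg/L.
Mixed L₀ = (12.1×1.94 + 1.45×181)/(13.55) = 285.9/13.55 = 21.10 mg/L.
Initial deficit D₀ = C_s − DO₀ = 9.84 − 8.610 = 1.230 mg/L.
t_c = (1/0.2530) ln[(0.646/0.393)(1 − 1.230×0.2530/(0.393×21.10))] = 3.953 × ln(1.582) = 1.813 d.
D_c = (0.393/0.646) × 21.10 × e^(−0.393×1.813) = 0.6084 × 21.10 × 0.4904 = 6.295 mg/L.
Minimum DO = 9.84 − 6.295 = 3.545 mg/L.

t_c ≈ 1.81 d; minimum DO ≈ 3.55 mg/L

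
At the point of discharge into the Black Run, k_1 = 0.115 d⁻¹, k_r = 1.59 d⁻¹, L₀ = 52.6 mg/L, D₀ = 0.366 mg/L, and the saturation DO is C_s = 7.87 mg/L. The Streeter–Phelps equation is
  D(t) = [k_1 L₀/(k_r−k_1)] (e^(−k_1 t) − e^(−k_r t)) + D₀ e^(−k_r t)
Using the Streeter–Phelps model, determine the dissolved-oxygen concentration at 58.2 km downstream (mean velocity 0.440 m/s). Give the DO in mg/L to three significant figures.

Travel time t = x/v = 58.2 km / (0.440 m/s) = 58200 m / 0.440 m/s = 132300 s = 1.531 d.
k_1 L₀/(k_r−k_1) = 0.115×52.6/(1.59−0.115) = 6.049/1.475 = 4.101 mg/L.
e^(−k_1 t) = e^(−0.115×1.531) = 0.8386; e^(−k_r t) = e^(−1.59×1.531) = 0.08767.
D = 4.101 × (0.8386 − 0.08767) + 0.366 × 0.08767 = 3.079 + 0.03209 = 3.112 mg/L.
DO = C_s − D = 7.87 − 3.112 = 4.758 mg/L.

DO ≈ 4.76 mg/L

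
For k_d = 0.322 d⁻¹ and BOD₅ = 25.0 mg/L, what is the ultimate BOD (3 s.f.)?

BOD₅ = L₀(1 − e^(−5k_d)) ⇒ L₀ = BOD₅ / (1 − e^(−5×0.322))
= 25.0 / (1 − 0.1999) = 25.0 / 0.8001 = 31.25 mg/L.

L₀ ≈ 31.2 mg/L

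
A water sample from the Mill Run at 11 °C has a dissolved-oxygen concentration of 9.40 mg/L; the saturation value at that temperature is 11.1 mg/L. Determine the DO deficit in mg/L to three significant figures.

D = C_s − C = 11.1 − 9.40 = 1.70 mg/L.

D ≈ 1.70 mg/L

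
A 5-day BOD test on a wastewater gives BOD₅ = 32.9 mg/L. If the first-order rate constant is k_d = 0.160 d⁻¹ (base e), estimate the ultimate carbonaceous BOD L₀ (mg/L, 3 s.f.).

BOD₅ = L₀(1 − e^(−5k_d)) ⇒ L₀ = BOD₅ / (1 − e^(−5×0.160))
= 32.9 / (1 − 0.4493) = 32.9 / 0.5507 = 59.75 mg/L.

L₀ ≈ 59.7 mg/L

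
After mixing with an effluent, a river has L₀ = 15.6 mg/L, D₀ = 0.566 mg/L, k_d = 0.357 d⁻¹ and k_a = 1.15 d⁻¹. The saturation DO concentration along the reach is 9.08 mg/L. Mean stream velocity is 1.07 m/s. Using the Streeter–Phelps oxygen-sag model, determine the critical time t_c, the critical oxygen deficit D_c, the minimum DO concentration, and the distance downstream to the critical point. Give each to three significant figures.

t_c ≈ 1.37 d; D_c ≈ 2.97 mg/L; min DO ≈ 6.11 mg/L; x_c ≈ 127 km

t_c = [1/(k_a−k_d)] ln[(k_a/k_d)(1 − D₀(k_a−k_d)/(k_d L₀))]
= [1/(1.15−0.357)] ln[(1.15/0.357)(1 − 0.566×0.7930/(0.357×15.6))]
= (1/0.7930) ln[3.221 × 0.9194] = 1.261 × ln(2.962) = 1.261 × 1.086 = 1.369 d.
L(t_c) = L₀ e^(−k_d t_c) = 15.6 × 0.6134 = 9.568 mg/L, and at the critical point k_a D_c = k_d L, so D_c = (0.357/1.15) × 9.568 = 2.970 mg/L.
Minimum DO = C_s − D_c = 9.08 − 2.970 = 6.110 mg/L.
x_c = v t_c = 1.07 m/s × 1.369 d × 86400 s/d = 126600 m ≈ 127 km.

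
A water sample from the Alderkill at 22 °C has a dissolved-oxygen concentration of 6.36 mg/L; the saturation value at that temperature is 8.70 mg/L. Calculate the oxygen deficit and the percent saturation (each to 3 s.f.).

D ≈ 2.34 mg/L; 73.1 % saturation

D = C_s − C = 8.70 − 6.36 = 2.34 mg/L.
% saturation = 6.36/8.70 × 100 = 73.1 %.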